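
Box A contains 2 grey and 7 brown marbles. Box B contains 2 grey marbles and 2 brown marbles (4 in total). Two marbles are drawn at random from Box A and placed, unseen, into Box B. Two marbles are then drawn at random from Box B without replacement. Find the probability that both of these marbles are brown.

Condition on how many of the transferred marbles are brown (from Box A: 7 brown of 9; then Box B has 6 total).
  0 brown: C(7,0)C(2,2)/C(9,2) = 1/36; then P = C(2,2)/C(6,2) = 1/15
  1 brown: C(7,1)C(2,1)/C(9,2) = 7/18; then P = C(3,2)/C(6,2) = 1/5
  2 brown: C(7,2)C(2,0)/C(9,2) = 7/12; then P = C(4,2)/C(6,2) = 2/5
P(both brown) = 169/540 ≈ 0.3130.

169/540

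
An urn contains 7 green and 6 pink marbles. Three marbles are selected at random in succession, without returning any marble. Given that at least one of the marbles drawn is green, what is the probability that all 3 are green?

5/38

P(all 3 green) = C(7,3)/C(13,3) = 35/286; P(at least one green) = 1 − C(6,3)/C(13,3) = 133/143.
Since 'all 3 green' ⊆ 'at least one green', P(all 3 | at least one) = 35/286 / 133/143 = 5/38 ≈ 0.1316.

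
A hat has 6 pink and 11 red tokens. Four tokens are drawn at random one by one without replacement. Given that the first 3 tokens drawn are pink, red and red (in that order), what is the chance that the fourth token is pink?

After removing 1 pink, 2 red, the hat has 5 pink out of 14 remaining.
P(fourth is pink | given) = 5/14 ≈ 0.3571.

5/14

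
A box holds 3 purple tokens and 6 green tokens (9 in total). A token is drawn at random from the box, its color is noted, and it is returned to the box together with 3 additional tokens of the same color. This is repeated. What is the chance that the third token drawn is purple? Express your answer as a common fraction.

1/3

Sum over the four possibilities for the first two draws (purple/not-purple each), tracking how the purple count and total change by +3 per draw.
P(third is purple) = 1/3 ≈ 0.3333. (In a Pólya urn every draw has the same marginal probability 3/9.)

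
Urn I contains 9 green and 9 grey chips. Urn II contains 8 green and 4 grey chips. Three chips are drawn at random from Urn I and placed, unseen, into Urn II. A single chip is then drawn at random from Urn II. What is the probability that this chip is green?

19/30

Condition on how many of the transferred chips are green (from Urn I: 9 green of 18; then Urn II has 15 total).
  0 green: C(9,0)C(9,3)/C(18,3) = 7/68; then P = 8/15
  1 green: C(9,1)C(9,2)/C(18,3) = 27/68; then P = 9/15
  2 green: C(9,2)C(9,1)/C(18,3) = 27/68; then P = 10/15
  3 green: C(9,3)C(9,0)/C(18,3) = 7/68; then P = 11/15
P(green from Urn II) = 19/30 ≈ 0.6333.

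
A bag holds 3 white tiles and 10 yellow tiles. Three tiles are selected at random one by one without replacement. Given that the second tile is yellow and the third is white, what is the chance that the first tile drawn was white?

P(first=white and the second tile is yellow and the third is white) = (3/13)·(10/12)·(2/11) = 5/143.
P(E) = Σ over first color = 5/143 + 45/286 = 5/26.
By Bayes, P(first=white | E) = 5/143 / 5/26 = 2/11 ≈ 0.1818.

2/11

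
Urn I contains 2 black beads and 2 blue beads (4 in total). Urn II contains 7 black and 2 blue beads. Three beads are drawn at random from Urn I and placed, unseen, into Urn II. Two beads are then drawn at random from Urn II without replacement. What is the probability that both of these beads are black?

Condition on how many of the transferred beads are black (from Urn I: 2 black of 4; then Urn II has 12 total).
  1 black: C(2,1)C(2,2)/C(4,3) = 1/2; then P = C(8,2)/C(12,2) = 14/33
  2 black: C(2,2)C(2,1)/C(4,3) = 1/2; then P = C(9,2)/C(12,2) = 6/11
P(both black) = 16/33 ≈ 0.4848.

16/33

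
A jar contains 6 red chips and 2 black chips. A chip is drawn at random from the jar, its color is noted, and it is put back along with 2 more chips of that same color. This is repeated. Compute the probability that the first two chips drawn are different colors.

3/10

Either black then red, or red then black; after the first draw the total is 10.
P = (2/8)·(6/10) + (6/8)·(2/10) = 3/10 ≈ 0.3000.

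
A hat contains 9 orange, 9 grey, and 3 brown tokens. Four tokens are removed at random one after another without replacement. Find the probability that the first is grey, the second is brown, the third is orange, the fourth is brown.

Multiply the conditional probability of each draw in order, without replacement, so each draw removes one from its color and from the total.
P = (9/21) · (3/20) · (9/19) · (2/18) = 9/2660 ≈ 0.0034.

9/2660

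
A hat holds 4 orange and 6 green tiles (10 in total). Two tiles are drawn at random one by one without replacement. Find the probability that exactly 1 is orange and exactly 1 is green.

8/15

Unordered draws without replacement: count favorable combinations over C(10,2).
Favorable = C(4,1) · C(6,1) = 24; total = C(10,2) = 45.
P = 24/45 = 8/15 ≈ 0.5333.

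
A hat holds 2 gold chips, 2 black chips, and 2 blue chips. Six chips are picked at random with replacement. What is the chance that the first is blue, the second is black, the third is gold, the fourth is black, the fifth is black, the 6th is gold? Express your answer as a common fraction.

Multiply the conditional probability of each draw in order, with replacement (the composition resets each draw).
P = (2/6) · (2/6) · (2/6) · (2/6) · (2/6) · (2/6) = 1/729 ≈ 0.0014.

1/729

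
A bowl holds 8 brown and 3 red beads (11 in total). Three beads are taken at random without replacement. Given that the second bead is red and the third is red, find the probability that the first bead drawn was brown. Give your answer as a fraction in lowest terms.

8/9

P(first=brown and the second bead is red and the third is red) = (8/11)·(3/10)·(2/9) = 8/165.
P(E) = Σ over first color = 8/165 + 1/165 = 3/55.
By Bayes, P(first=brown | E) = 8/165 / 3/55 = 8/9 ≈ 0.8889.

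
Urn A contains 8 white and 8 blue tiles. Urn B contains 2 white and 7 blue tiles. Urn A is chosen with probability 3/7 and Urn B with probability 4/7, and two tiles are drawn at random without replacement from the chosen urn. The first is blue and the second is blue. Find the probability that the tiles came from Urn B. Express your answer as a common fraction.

P(E | Urn A) = 7/30; P(E | Urn B) = 7/12.
P(E) = 3/7·7/30 + 4/7·7/12 = 13/30.
By Bayes' rule, P(Urn B | E) = 1/3 / 13/30 = 10/13 ≈ 0.7692.

10/13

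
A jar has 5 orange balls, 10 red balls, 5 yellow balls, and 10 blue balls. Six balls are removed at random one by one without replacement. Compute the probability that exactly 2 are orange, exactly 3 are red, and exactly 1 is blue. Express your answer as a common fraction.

160/7917

Unordered draws without replacement: count favorable combinations over C(30,6).
Favorable = C(5,2) · C(10,3) · C(5,0) · C(10,1) = 12000; total = C(30,6) = 593775.
P = 12000/593775 = 160/7917 ≈ 0.0202.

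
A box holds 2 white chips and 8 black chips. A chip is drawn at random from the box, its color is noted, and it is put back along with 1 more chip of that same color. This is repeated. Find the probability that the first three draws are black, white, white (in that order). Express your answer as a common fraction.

Track the composition after each reinforcement of +1.
P = (8/10) · (2/11) · (3/12) = 2/55 ≈ 0.0364.

2/55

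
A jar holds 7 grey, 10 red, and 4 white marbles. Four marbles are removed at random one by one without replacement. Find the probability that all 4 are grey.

Unordered draws without replacement: count favorable combinations over C(21,4).
Favorable = C(7,4) · C(10,0) · C(4,0) = 35; total = C(21,4) = 5985.
P = 35/5985 = 1/171 ≈ 0.0058.

1/171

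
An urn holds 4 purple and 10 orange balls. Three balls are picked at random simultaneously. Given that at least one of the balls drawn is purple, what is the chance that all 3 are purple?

1/61

P(all 3 purple) = C(4,3)/C(14,3) = 1/91; P(at least one purple) = 1 − C(10,3)/C(14,3) = 61/91.
Since 'all 3 purple' ⊆ 'at least one purple', P(all 3 | at least one) = 1/91 / 61/91 = 1/61 ≈ 0.0164.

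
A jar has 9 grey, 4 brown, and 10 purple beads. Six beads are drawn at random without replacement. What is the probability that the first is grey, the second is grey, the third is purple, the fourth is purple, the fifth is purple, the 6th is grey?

Multiply the conditional probability of each draw in order, without replacement, so each draw removes one from its color and from the total.
P = (9/23) · (8/22) · (10/21) · (9/20) · (8/19) · (7/18) = 24/4807 ≈ 0.0050.

24/4807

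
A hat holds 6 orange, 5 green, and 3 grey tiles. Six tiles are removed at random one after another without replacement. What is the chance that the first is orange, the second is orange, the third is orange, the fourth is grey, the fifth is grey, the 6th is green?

5/3003

Multiply the conditional probability of each draw in order, without replacement, so each draw removes one from its color and from the total.
P = (6/14) · (5/13) · (4/12) · (3/11) · (2/10) · (5/9) = 5/3003 ≈ 0.0017.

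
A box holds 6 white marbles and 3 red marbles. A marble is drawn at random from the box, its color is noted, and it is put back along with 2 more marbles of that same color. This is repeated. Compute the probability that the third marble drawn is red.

1/3

Sum over the four possibilities for the first two draws (red/not-red each), tracking how the red count and total change by +2 per draw.
P(third is red) = 1/3 ≈ 0.3333. (In a Pólya urn every draw has the same marginal probability 3/9.)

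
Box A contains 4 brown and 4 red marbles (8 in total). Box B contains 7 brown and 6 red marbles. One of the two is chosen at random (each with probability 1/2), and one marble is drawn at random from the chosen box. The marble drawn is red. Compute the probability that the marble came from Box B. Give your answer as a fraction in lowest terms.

12/25

P(red | Box A) = 1/2; P(red | Box B) = 6/13.
P(red) = 1/2·1/2 + 1/2·6/13 = 25/52.
By Bayes' rule, P(Box B | red) = 3/13 / 25/52 = 12/25 ≈ 0.4800.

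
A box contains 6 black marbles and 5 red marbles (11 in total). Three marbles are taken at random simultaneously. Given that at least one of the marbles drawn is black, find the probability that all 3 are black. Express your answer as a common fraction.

4/31

P(all 3 black) = C(6,3)/C(11,3) = 4/33; P(at least one black) = 1 − C(5,3)/C(11,3) = 31/33.
Since 'all 3 black' ⊆ 'at least one black', P(all 3 | at least one) = 4/33 / 31/33 = 4/31 ≈ 0.1290.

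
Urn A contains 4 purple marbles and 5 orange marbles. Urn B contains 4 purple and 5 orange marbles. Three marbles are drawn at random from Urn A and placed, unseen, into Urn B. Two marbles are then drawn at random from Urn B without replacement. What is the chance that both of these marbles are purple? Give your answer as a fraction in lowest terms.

71/396

Condition on how many of the transferred marbles are purple (from Urn A: 4 purple of 9; then Urn B has 12 total).
  0 purple: C(4,0)C(5,3)/C(9,3) = 5/42; then P = C(4,2)/C(12,2) = 1/11
  1 purple: C(4,1)C(5,2)/C(9,3) = 10/21; then P = C(5,2)/C(12,2) = 5/33
  2 purple: C(4,2)C(5,1)/C(9,3) = 5/14; then P = C(6,2)/C(12,2) = 5/22
  3 purple: C(4,3)C(5,0)/C(9,3) = 1/21; then P = C(7,2)/C(12,2) = 7/22
P(both purple) = 71/396 ≈ 0.1793.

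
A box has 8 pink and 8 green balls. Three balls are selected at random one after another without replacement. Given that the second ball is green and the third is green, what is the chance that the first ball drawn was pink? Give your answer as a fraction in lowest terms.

4/7

P(first=pink and the second ball is green and the third is green) = (8/16)·(8/15)·(7/14) = 2/15.
P(E) = Σ over first color = 2/15 + 1/10 = 7/30.
By Bayes, P(first=pink | E) = 2/15 / 7/30 = 4/7 ≈ 0.5714.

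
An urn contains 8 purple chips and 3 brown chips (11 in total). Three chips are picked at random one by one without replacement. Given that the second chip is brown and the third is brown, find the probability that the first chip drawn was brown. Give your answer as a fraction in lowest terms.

1/9

P(first=brown and the second chip is brown and the third is brown) = (3/11)·(2/10)·(1/9) = 1/165.
P(E) = Σ over first color = 8/165 + 1/165 = 3/55.
By Bayes, P(first=brown | E) = 1/165 / 3/55 = 1/9 ≈ 0.1111.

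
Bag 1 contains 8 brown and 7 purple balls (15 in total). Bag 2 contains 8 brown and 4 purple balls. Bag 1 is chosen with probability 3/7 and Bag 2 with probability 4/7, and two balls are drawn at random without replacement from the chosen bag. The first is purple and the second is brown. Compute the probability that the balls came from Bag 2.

P(E | Bag 1) = 4/15; P(E | Bag 2) = 8/33.
P(E) = 3/7·4/15 + 4/7·8/33 = 292/1155.
By Bayes' rule, P(Bag 2 | E) = 32/231 / 292/1155 = 40/73 ≈ 0.5479.

40/73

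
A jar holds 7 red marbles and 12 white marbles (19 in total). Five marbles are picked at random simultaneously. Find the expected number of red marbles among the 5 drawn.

35/19

By linearity of expectation, E[X] = Σ P(draw i is red); by symmetry each draw (even without replacement) has P(red) = 7/19.
E[X] = 5 · 7/19 = 35/19 ≈ 1.8421.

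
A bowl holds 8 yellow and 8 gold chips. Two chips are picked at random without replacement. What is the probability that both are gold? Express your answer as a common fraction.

Unordered draws without replacement: count favorable combinations over C(16,2).
Favorable = C(8,0) · C(8,2) = 28; total = C(16,2) = 120.
P = 28/120 = 7/30 ≈ 0.2333.

7/30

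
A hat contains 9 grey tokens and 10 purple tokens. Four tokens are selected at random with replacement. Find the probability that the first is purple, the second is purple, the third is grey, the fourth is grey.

Multiply the conditional probability of each draw in order, with replacement (the composition resets each draw).
P = (10/19) · (10/19) · (9/19) · (9/19) = 8100/130321 ≈ 0.0622.

8100/130321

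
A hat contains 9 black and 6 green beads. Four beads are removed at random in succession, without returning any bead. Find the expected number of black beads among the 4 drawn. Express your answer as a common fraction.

12/5

By linearity of expectation, E[X] = Σ P(draw i is black); by symmetry each draw (even without replacement) has P(black) = 9/15.
E[X] = 4 · 9/15 = 12/5 ≈ 2.4000.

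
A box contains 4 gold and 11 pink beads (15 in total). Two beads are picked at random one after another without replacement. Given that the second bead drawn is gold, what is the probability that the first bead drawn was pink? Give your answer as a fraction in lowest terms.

11/14

P(first=pink and the second bead drawn is gold) = (11/15)·(4/14) = 22/105.
P(the second bead drawn is gold) = Σ over first color = 2/35 + 22/105 = 4/15.
By Bayes, P(first=pink | the second bead drawn is gold) = 22/105 / 4/15 = 11/14 ≈ 0.7857.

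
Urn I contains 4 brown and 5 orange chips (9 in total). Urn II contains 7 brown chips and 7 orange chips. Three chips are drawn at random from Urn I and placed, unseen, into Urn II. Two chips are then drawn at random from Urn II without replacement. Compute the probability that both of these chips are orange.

Condition on how many of the transferred chips are orange (from Urn I: 5 orange of 9; then Urn II has 17 total).
  0 orange: C(5,0)C(4,3)/C(9,3) = 1/21; then P = C(7,2)/C(17,2) = 21/136
  1 orange: C(5,1)C(4,2)/C(9,3) = 5/14; then P = C(8,2)/C(17,2) = 7/34
  2 orange: C(5,2)C(4,1)/C(9,3) = 10/21; then P = C(9,2)/C(17,2) = 9/34
  3 orange: C(5,3)C(4,0)/C(9,3) = 5/42; then P = C(10,2)/C(17,2) = 45/136
P(both orange) = 67/272 ≈ 0.2463.

67/272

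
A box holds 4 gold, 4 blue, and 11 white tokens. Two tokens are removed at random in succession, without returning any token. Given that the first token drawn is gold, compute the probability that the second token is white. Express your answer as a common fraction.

11/18

After removing 1 gold, the box has 11 white out of 18 remaining.
P(second is white | given) = 11/18 ≈ 0.6111.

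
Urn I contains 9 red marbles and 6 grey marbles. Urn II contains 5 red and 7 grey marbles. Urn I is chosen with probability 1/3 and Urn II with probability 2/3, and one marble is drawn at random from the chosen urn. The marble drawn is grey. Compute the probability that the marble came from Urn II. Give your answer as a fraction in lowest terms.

P(grey | Urn I) = 2/5; P(grey | Urn II) = 7/12.
P(grey) = 1/3·2/5 + 2/3·7/12 = 47/90.
By Bayes' rule, P(Urn II | grey) = 7/18 / 47/90 = 35/47 ≈ 0.7447.

35/47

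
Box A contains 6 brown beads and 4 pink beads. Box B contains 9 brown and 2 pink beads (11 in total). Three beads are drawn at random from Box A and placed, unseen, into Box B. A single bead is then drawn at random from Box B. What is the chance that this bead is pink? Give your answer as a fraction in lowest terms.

8/35

Condition on how many of the transferred beads are pink (from Box A: 4 pink of 10; then Box B has 14 total).
  0 pink: C(4,0)C(6,3)/C(10,3) = 1/6; then P = 2/14
  1 pink: C(4,1)C(6,2)/C(10,3) = 1/2; then P = 3/14
  2 pink: C(4,2)C(6,1)/C(10,3) = 3/10; then P = 4/14
  3 pink: C(4,3)C(6,0)/C(10,3) = 1/30; then P = 5/14
P(pink from Box B) = 8/35 ≈ 0.2286.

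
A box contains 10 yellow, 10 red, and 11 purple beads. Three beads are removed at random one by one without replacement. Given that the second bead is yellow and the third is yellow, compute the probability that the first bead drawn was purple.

P(first=purple and the second bead is yellow and the third is yellow) = (11/31)·(10/30)·(9/29) = 33/899.
P(E) = Σ over first color = 24/899 + 30/899 + 33/899 = 3/31.
By Bayes, P(first=purple | E) = 33/899 / 3/31 = 11/29 ≈ 0.3793.

11/29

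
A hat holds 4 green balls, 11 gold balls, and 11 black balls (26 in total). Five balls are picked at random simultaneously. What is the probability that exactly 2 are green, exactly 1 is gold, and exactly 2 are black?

33/598

Unordered draws without replacement: count favorable combinations over C(26,5).
Favorable = C(4,2) · C(11,1) · C(11,2) = 3630; total = C(26,5) = 65780.
P = 3630/65780 = 33/598 ≈ 0.0552.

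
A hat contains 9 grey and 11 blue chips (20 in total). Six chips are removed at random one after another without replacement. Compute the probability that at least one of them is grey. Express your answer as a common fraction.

Use the complement: P(at least one grey) = 1 − P(no grey).
P(none) = C(11,6)/C(20,6) = 462/38760.
So P = 1 − 462/38760 = 6383/6460 ≈ 0.9881.

6383/6460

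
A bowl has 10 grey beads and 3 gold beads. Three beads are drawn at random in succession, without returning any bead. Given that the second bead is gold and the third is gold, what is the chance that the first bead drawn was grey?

10/11

P(first=grey and the second bead is gold and the third is gold) = (10/13)·(3/12)·(2/11) = 5/143.
P(E) = Σ over first color = 5/143 + 1/286 = 1/26.
By Bayes, P(first=grey | E) = 5/143 / 1/26 = 10/11 ≈ 0.9091.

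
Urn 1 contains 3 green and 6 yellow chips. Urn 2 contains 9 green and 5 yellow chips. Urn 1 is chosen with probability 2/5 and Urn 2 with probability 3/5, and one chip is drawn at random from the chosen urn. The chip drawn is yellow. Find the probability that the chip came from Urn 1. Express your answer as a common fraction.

P(yellow | Urn 1) = 2/3; P(yellow | Urn 2) = 5/14.
P(yellow) = 2/5·2/3 + 3/5·5/14 = 101/210.
By Bayes' rule, P(Urn 1 | yellow) = 4/15 / 101/210 = 56/101 ≈ 0.5545.

56/101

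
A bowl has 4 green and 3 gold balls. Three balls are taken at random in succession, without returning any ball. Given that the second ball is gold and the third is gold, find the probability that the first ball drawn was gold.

1/5

P(first=gold and the second ball is gold and the third is gold) = (3/7)·(2/6)·(1/5) = 1/35.
P(E) = Σ over first color = 4/35 + 1/35 = 1/7.
By Bayes, P(first=gold | E) = 1/35 / 1/7 = 1/5 ≈ 0.2000.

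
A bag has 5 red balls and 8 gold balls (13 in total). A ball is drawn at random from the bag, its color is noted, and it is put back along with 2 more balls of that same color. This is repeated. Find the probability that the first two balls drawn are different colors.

Either red then gold, or gold then red; after the first draw the total is 15.
P = (5/13)·(8/15) + (8/13)·(5/15) = 16/39 ≈ 0.4103.

16/39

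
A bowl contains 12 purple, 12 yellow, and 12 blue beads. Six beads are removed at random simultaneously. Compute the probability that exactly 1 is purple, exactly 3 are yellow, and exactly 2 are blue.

330/3689

Unordered draws without replacement: count favorable combinations over C(36,6).
Favorable = C(12,1) · C(12,3) · C(12,2) = 174240; total = C(36,6) = 1947792.
P = 174240/1947792 = 330/3689 ≈ 0.0895.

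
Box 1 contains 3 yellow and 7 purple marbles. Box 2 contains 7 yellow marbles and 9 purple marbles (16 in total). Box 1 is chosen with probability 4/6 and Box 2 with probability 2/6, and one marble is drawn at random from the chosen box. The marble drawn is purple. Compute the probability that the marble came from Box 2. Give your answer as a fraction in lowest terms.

P(purple | Box 1) = 7/10; P(purple | Box 2) = 9/16.
P(purple) = 2/3·7/10 + 1/3·9/16 = 157/240.
By Bayes' rule, P(Box 2 | purple) = 3/16 / 157/240 = 45/157 ≈ 0.2866.

45/157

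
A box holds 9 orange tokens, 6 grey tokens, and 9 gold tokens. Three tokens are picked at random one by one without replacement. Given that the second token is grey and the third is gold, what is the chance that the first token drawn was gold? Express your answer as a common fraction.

4/11

P(first=gold and the second token is grey and the third is gold) = (9/24)·(6/23)·(8/22) = 9/253.
P(E) = Σ over first color = 81/2024 + 45/2024 + 9/253 = 9/92.
By Bayes, P(first=gold | E) = 9/253 / 9/92 = 4/11 ≈ 0.3636.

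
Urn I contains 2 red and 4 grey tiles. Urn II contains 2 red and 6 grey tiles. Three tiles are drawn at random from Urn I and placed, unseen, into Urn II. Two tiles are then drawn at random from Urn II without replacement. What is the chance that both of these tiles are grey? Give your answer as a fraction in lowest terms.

Condition on how many of the transferred tiles are grey (from Urn I: 4 grey of 6; then Urn II has 11 total).
  1 grey: C(4,1)C(2,2)/C(6,3) = 1/5; then P = C(7,2)/C(11,2) = 21/55
  2 grey: C(4,2)C(2,1)/C(6,3) = 3/5; then P = C(8,2)/C(11,2) = 28/55
  3 grey: C(4,3)C(2,0)/C(6,3) = 1/5; then P = C(9,2)/C(11,2) = 36/55
P(both grey) = 141/275 ≈ 0.5127.

141/275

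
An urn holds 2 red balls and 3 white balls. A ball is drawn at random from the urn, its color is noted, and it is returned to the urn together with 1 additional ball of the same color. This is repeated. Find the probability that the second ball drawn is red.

Condition on the first draw. If first is red (prob 2/5), second-red has prob (3)/(6); if not (prob 3/5), it has prob 2/(6).
P = (2/5)·(3/6) + (3/5)·(2/6) = 2/5 ≈ 0.4000.

2/5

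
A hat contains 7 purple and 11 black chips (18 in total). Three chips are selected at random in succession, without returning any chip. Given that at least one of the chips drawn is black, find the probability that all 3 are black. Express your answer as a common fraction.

15/71

P(all 3 black) = C(11,3)/C(18,3) = 55/272; P(at least one black) = 1 − C(7,3)/C(18,3) = 781/816.
Since 'all 3 black' ⊆ 'at least one black', P(all 3 | at least one) = 55/272 / 781/816 = 15/71 ≈ 0.2113.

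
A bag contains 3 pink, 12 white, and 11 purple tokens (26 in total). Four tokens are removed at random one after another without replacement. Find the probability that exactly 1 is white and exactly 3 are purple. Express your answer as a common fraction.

Unordered draws without replacement: count favorable combinations over C(26,4).
Favorable = C(3,0) · C(12,1) · C(11,3) = 1980; total = C(26,4) = 14950.
P = 1980/14950 = 198/1495 ≈ 0.1324.

198/1495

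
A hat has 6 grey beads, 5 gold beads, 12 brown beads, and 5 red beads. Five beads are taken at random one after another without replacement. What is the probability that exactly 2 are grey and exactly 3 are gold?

5/3276

Unordered draws without replacement: count favorable combinations over C(28,5).
Favorable = C(6,2) · C(5,3) · C(12,0) · C(5,0) = 150; total = C(28,5) = 98280.
P = 150/98280 = 5/3276 ≈ 0.0015.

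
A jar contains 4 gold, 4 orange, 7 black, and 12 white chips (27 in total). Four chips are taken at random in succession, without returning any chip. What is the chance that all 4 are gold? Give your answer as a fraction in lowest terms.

1/17550

Unordered draws without replacement: count favorable combinations over C(27,4).
Favorable = C(4,4) · C(4,0) · C(7,0) · C(12,0) = 1; total = C(27,4) = 17550.
P = 1/17550 = 1/17550 ≈ 0.0001.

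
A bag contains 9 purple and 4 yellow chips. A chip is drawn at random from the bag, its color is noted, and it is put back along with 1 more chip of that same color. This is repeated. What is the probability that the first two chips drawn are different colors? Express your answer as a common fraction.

Either purple then yellow, or yellow then purple; after the first draw the total is 14.
P = (9/13)·(4/14) + (4/13)·(9/14) = 36/91 ≈ 0.3956.

36/91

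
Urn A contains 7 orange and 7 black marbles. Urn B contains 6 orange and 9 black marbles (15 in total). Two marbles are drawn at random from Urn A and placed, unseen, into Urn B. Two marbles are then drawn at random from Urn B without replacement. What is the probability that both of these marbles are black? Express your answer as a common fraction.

Condition on how many of the transferred marbles are black (from Urn A: 7 black of 14; then Urn B has 17 total).
  0 black: C(7,0)C(7,2)/C(14,2) = 3/13; then P = C(9,2)/C(17,2) = 9/34
  1 black: C(7,1)C(7,1)/C(14,2) = 7/13; then P = C(10,2)/C(17,2) = 45/136
  2 black: C(7,2)C(7,0)/C(14,2) = 3/13; then P = C(11,2)/C(17,2) = 55/136
P(both black) = 147/442 ≈ 0.3326.

147/442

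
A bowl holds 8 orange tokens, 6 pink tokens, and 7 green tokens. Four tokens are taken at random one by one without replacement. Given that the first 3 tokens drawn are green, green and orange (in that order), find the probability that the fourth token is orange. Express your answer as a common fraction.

After removing 1 orange, 2 green, the bowl has 7 orange out of 18 remaining.
P(fourth is orange | given) = 7/18 ≈ 0.3889.

7/18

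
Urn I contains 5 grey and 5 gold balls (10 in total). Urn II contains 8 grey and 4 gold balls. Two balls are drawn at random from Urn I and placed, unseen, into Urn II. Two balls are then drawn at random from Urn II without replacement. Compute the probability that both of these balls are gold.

92/819

Condition on how many of the transferred balls are gold (from Urn I: 5 gold of 10; then Urn II has 14 total).
  0 gold: C(5,0)C(5,2)/C(10,2) = 2/9; then P = C(4,2)/C(14,2) = 6/91
  1 gold: C(5,1)C(5,1)/C(10,2) = 5/9; then P = C(5,2)/C(14,2) = 10/91
  2 gold: C(5,2)C(5,0)/C(10,2) = 2/9; then P = C(6,2)/C(14,2) = 15/91
P(both gold) = 92/819 ≈ 0.1123.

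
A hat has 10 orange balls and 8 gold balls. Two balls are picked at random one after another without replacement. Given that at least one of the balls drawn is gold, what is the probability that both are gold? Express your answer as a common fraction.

7/27

P(both gold) = C(8,2)/C(18,2) = 28/153; P(at least one gold) = 1 − C(10,2)/C(18,2) = 12/17.
Since 'both gold' ⊆ 'at least one gold', P(both | at least one) = 28/153 / 12/17 = 7/27 ≈ 0.2593.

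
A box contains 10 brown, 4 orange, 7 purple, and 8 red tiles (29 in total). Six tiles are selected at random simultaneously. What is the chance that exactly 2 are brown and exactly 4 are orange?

1/10556

Unordered draws without replacement: count favorable combinations over C(29,6).
Favorable = C(10,2) · C(4,4) · C(7,0) · C(8,0) = 45; total = C(29,6) = 475020.
P = 45/475020 = 1/10556 ≈ 0.0001.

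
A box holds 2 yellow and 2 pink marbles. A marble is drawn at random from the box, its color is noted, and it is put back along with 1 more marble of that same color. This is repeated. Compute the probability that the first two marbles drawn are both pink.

After a pink draw the box holds 3 pink out of 5.
P = (2/4)·(3/5) = 3/10 ≈ 0.3000.

3/10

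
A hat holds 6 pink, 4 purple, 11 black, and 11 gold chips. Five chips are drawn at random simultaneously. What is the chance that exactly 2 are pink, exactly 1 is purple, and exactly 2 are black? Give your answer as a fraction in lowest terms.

825/50344

Unordered draws without replacement: count favorable combinations over C(32,5).
Favorable = C(6,2) · C(4,1) · C(11,2) · C(11,0) = 3300; total = C(32,5) = 201376.
P = 3300/201376 = 825/50344 ≈ 0.0164.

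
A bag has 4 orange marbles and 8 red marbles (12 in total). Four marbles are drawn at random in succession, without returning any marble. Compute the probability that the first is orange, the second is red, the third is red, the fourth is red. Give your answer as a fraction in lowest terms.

56/495

Multiply the conditional probability of each draw in order, without replacement, so each draw removes one from its color and from the total.
P = (4/12) · (8/11) · (7/10) · (6/9) = 56/495 ≈ 0.1131.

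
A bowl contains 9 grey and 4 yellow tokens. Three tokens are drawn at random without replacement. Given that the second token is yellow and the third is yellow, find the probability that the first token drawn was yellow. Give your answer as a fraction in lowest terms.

2/11

P(first=yellow and the second token is yellow and the third is yellow) = (4/13)·(3/12)·(2/11) = 2/143.
P(E) = Σ over first color = 9/143 + 2/143 = 1/13.
By Bayes, P(first=yellow | E) = 2/143 / 1/13 = 2/11 ≈ 0.1818.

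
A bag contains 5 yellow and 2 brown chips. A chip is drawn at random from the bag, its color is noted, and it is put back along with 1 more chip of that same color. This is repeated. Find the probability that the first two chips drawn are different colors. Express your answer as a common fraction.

5/14

Either brown then yellow, or yellow then brown; after the first draw the total is 8.
P = (2/7)·(5/8) + (5/7)·(2/8) = 5/14 ≈ 0.3571.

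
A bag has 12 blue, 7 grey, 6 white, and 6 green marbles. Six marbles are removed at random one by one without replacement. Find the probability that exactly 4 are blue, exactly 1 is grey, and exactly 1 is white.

330/11687

Unordered draws without replacement: count favorable combinations over C(31,6).
Favorable = C(12,4) · C(7,1) · C(6,1) · C(6,0) = 20790; total = C(31,6) = 736281.
P = 20790/736281 = 330/11687 ≈ 0.0282.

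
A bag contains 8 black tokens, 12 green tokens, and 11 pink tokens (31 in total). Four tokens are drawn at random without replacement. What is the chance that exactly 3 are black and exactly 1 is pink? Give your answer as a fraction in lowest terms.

Unordered draws without replacement: count favorable combinations over C(31,4).
Favorable = C(8,3) · C(12,0) · C(11,1) = 616; total = C(31,4) = 31465.
P = 616/31465 = 88/4495 ≈ 0.0196.

88/4495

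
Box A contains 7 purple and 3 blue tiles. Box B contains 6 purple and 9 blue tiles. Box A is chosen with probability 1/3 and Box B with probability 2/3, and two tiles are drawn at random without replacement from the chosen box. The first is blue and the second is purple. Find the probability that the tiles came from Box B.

108/157

P(E | Box A) = 7/30; P(E | Box B) = 9/35.
P(E) = 1/3·7/30 + 2/3·9/35 = 157/630.
By Bayes' rule, P(Box B | E) = 6/35 / 157/630 = 108/157 ≈ 0.6879.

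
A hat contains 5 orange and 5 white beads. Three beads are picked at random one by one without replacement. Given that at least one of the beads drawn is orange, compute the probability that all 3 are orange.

1/11

P(all 3 orange) = C(5,3)/C(10,3) = 1/12; P(at least one orange) = 1 − C(5,3)/C(10,3) = 11/12.
Since 'all 3 orange' ⊆ 'at least one orange', P(all 3 | at least one) = 1/12 / 11/12 = 1/11 ≈ 0.0909.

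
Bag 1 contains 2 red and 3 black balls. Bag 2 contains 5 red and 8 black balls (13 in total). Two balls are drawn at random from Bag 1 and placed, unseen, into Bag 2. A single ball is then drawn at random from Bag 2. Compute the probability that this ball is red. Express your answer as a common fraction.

29/75

Condition on how many of the transferred balls are red (from Bag 1: 2 red of 5; then Bag 2 has 15 total).
  0 red: C(2,0)C(3,2)/C(5,2) = 3/10; then P = 5/15
  1 red: C(2,1)C(3,1)/C(5,2) = 3/5; then P = 6/15
  2 red: C(2,2)C(3,0)/C(5,2) = 1/10; then P = 7/15
P(red from Bag 2) = 29/75 ≈ 0.3867.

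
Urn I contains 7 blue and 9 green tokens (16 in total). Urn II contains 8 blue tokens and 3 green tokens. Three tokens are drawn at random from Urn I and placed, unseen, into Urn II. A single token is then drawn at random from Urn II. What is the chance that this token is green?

75/224

Condition on how many of the transferred tokens are green (from Urn I: 9 green of 16; then Urn II has 14 total).
  0 green: C(9,0)C(7,3)/C(16,3) = 1/16; then P = 3/14
  1 green: C(9,1)C(7,2)/C(16,3) = 27/80; then P = 4/14
  2 green: C(9,2)C(7,1)/C(16,3) = 9/20; then P = 5/14
  3 green: C(9,3)C(7,0)/C(16,3) = 3/20; then P = 6/14
P(green from Urn II) = 75/224 ≈ 0.3348.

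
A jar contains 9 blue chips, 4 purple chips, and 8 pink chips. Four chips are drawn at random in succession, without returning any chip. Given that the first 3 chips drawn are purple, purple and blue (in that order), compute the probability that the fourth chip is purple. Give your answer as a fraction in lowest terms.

1/9

After removing 1 blue, 2 purple, the jar has 2 purple out of 18 remaining.
P(fourth is purple | given) = 2/18 = 1/9 ≈ 0.1111.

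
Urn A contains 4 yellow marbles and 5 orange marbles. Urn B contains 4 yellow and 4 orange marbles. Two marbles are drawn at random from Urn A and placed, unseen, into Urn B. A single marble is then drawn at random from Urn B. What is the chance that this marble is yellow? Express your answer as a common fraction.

22/45

Condition on how many of the transferred marbles are yellow (from Urn A: 4 yellow of 9; then Urn B has 10 total).
  0 yellow: C(4,0)C(5,2)/C(9,2) = 5/18; then P = 4/10
  1 yellow: C(4,1)C(5,1)/C(9,2) = 5/9; then P = 5/10
  2 yellow: C(4,2)C(5,0)/C(9,2) = 1/6; then P = 6/10
P(yellow from Urn B) = 22/45 ≈ 0.4889.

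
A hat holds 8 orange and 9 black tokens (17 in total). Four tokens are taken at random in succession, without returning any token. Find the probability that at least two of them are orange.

Sum the hypergeometric tail for j = 2,…,4 orange tokens.
Favorable = C(8,2)·C(9,2) + C(8,3)·C(9,1) + C(8,4)·C(9,0) = 1582; total = C(17,4) = 2380.
P = 1582/2380 = 113/170 ≈ 0.6647.

113/170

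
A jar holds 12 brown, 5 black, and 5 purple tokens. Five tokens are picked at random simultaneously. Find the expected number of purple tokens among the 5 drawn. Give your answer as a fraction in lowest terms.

25/22

By linearity of expectation, E[X] = Σ P(draw i is purple); by symmetry each draw (even without replacement) has P(purple) = 5/22.
E[X] = 5 · 5/22 = 25/22 ≈ 1.1364.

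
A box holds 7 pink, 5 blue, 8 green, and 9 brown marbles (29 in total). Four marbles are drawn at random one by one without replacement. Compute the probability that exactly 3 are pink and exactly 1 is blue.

25/3393

Unordered draws without replacement: count favorable combinations over C(29,4).
Favorable = C(7,3) · C(5,1) · C(8,0) · C(9,0) = 175; total = C(29,4) = 23751.
P = 175/23751 = 25/3393 ≈ 0.0074.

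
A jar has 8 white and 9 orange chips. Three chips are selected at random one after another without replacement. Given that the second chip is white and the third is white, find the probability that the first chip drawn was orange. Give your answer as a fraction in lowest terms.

3/5

P(first=orange and the second chip is white and the third is white) = (9/17)·(8/16)·(7/15) = 21/170.
P(E) = Σ over first color = 7/85 + 21/170 = 7/34.
By Bayes, P(first=orange | E) = 21/170 / 7/34 = 3/5 ≈ 0.6000.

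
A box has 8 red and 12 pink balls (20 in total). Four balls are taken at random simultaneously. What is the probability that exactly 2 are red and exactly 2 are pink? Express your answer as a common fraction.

Unordered draws without replacement: count favorable combinations over C(20,4).
Favorable = C(8,2) · C(12,2) = 1848; total = C(20,4) = 4845.
P = 1848/4845 = 616/1615 ≈ 0.3814.

616/1615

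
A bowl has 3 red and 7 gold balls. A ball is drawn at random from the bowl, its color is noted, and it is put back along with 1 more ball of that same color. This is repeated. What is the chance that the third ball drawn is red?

3/10

Sum over the four possibilities for the first two draws (red/not-red each), tracking how the red count and total change by +1 per draw.
P(third is red) = 3/10 ≈ 0.3000. (In a Pólya urn every draw has the same marginal probability 3/10.)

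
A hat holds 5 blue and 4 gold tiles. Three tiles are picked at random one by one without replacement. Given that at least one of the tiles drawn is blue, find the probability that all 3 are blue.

1/8

P(all 3 blue) = C(5,3)/C(9,3) = 5/42; P(at least one blue) = 1 − C(4,3)/C(9,3) = 20/21.
Since 'all 3 blue' ⊆ 'at least one blue', P(all 3 | at least one) = 5/42 / 20/21 = 1/8 ≈ 0.1250.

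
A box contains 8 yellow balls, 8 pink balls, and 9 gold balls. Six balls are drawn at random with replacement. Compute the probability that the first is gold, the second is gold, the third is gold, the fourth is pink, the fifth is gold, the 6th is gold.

472392/244140625

Multiply the conditional probability of each draw in order, with replacement (the composition resets each draw).
P = (9/25) · (9/25) · (9/25) · (8/25) · (9/25) · (9/25) = 472392/244140625 ≈ 0.0019.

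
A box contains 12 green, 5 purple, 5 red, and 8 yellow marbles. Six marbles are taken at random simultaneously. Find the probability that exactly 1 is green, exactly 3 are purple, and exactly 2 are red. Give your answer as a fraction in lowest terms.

Unordered draws without replacement: count favorable combinations over C(30,6).
Favorable = C(12,1) · C(5,3) · C(5,2) · C(8,0) = 1200; total = C(30,6) = 593775.
P = 1200/593775 = 16/7917 ≈ 0.0020.

16/7917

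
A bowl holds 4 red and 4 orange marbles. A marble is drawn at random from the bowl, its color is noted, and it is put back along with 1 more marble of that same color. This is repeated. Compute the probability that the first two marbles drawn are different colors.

4/9

Either red then orange, or orange then red; after the first draw the total is 9.
P = (4/8)·(4/9) + (4/8)·(4/9) = 4/9 ≈ 0.4444.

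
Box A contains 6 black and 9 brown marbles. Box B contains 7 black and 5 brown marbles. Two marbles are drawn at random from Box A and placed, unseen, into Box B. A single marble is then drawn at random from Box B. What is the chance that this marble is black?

Condition on how many of the transferred marbles are black (from Box A: 6 black of 15; then Box B has 14 total).
  0 black: C(6,0)C(9,2)/C(15,2) = 12/35; then P = 7/14
  1 black: C(6,1)C(9,1)/C(15,2) = 18/35; then P = 8/14
  2 black: C(6,2)C(9,0)/C(15,2) = 1/7; then P = 9/14
P(black from Box B) = 39/70 ≈ 0.5571.

39/70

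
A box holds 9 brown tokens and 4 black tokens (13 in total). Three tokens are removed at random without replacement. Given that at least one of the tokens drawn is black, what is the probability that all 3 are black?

P(all 3 black) = C(4,3)/C(13,3) = 2/143; P(at least one black) = 1 − C(9,3)/C(13,3) = 101/143.
Since 'all 3 black' ⊆ 'at least one black', P(all 3 | at least one) = 2/143 / 101/143 = 2/101 ≈ 0.0198.

2/101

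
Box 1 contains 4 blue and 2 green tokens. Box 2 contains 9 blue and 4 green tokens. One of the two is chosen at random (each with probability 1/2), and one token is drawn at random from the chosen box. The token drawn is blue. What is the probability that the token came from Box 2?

P(blue | Box 1) = 2/3; P(blue | Box 2) = 9/13.
P(blue) = 1/2·2/3 + 1/2·9/13 = 53/78.
By Bayes' rule, P(Box 2 | blue) = 9/26 / 53/78 = 27/53 ≈ 0.5094.

27/53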